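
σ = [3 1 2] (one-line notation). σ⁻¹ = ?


To find σ⁻¹, swap domain and range:
σ(1) = 3 → σ⁻¹(3) = 1
σ(2) = 1 → σ⁻¹(1) = 2
σ(3) = 2 → σ⁻¹(2) = 3

σ⁻¹ = [2 3 1]


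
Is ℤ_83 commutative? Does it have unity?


ℤ_83 is a commutative ring with unity 1; 83 is prime, so ℤ_83 is a field (hence an integral domain)
Commutative: Yes
Integral domain: Yes
Has unity: Yes

ℤ_83: Commutative=Yes, Unity=Yes


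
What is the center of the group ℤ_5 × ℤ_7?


Z(G) = {g ∈ G | gx = xg for all x ∈ G}
Direct product of abelian groups is abelian, so Z(G) = G

Z(ℤ_5 × ℤ_7) = ℤ_5 × ℤ_7


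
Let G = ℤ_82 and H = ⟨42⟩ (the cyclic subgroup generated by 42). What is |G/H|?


|⟨42⟩| = n / gcd(42, 82) = 82 / 2 = 41
H is normal (ℤ_82 is abelian).
|G/H| = |G| / |H| = 82 / 41 = 2

|G/H| = 2


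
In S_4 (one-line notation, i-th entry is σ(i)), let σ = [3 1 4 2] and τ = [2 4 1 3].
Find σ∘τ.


σ∘τ: apply τ first, then σ
1 →τ 2 →σ 1
2 →τ 4 →σ 2
3 →τ 1 →σ 3
4 →τ 3 →σ 4

σ∘τ = [1 2 3 4]


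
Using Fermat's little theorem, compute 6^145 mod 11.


Fermat's little theorem: if p is prime and gcd(a,p)=1, then a^(p-1) ≡ 1 (mod p)
p = 11 is prime, gcd(6,11) = 1
Reduce exponent: 145 mod 10 = 5
So 6^145 ≡ 6^5 (mod 11)
6^5 mod 11 = 10

6^145 ≡ 10 (mod 11)


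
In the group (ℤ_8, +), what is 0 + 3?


Operation: addition mod 8
0 + 3 = (a + b) mod 8 with a = 0, b = 3

0 + 3 = 3


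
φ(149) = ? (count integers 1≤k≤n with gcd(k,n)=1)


Factor n: 149 = 149
φ(n) = n · ∏(1 - 1/p) over distinct primes p | n
φ(149) = 149 · (1 - 1/149) = 148

φ(149) = 148


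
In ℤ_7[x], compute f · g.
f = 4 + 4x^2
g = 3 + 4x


Expand and collect like terms; reduce coefficients mod 7:
x^0: 4·3 = 12 ≡ 5 (mod 7)
x^1: 4·4 + 0·3 = 16 ≡ 2 (mod 7)
x^2: 0·4 + 4·3 = 12 ≡ 5 (mod 7)
x^3: 4·4 = 16 ≡ 2 (mod 7)
Result: 5 + 2x + 5x^2 + 2x^3

f · g = 5 + 2x + 5x^2 + 2x^3


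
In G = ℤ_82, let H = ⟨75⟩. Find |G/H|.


|⟨75⟩| = n / gcd(75, 82) = 82 / 1 = 82
H is normal (ℤ_82 is abelian).
|G/H| = |G| / |H| = 82 / 82 = 1

|G/H| = 1


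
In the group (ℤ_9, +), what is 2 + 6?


Operation: addition mod 9
2 + 6 = (a + b) mod 9 with a = 2, b = 6

2 + 6 = 8


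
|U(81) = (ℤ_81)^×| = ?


U(n) is the group of units mod n; |U(n)| = φ(n)
|U(81)| = φ(81) = 54

|U(81) = (ℤ_81)^×| = 54


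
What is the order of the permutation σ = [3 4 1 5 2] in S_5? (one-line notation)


Cycle decomposition: (1 3) (2 4 5)
Cycle lengths: 2, 3
Order = lcm(2, 3) = 6

ord(σ) = 6


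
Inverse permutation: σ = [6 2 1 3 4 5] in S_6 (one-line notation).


To find σ⁻¹, swap domain and range:
σ(1) = 6 → σ⁻¹(6) = 1
σ(2) = 2 → σ⁻¹(2) = 2
σ(3) = 1 → σ⁻¹(1) = 3
σ(4) = 3 → σ⁻¹(3) = 4
σ(5) = 4 → σ⁻¹(4) = 5
σ(6) = 5 → σ⁻¹(5) = 6

σ⁻¹ = [3 2 4 5 6 1]


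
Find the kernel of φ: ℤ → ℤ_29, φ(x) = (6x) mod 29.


Kernel = preimage of identity
ker(φ) = {x ∈ ℤ : 6x ≡ 0 (mod 29)}. gcd(6,29) = 1, so 6x ≡ 0 (mod 29) ⟺ x ≡ 0 (mod 29/1 = 29). Hence ker(φ) = 29ℤ

ker(φ) = 29ℤ


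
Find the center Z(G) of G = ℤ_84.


Z(G) = {g ∈ G | gx = xg for all x ∈ G}
ℤ_84 is abelian, so Z(G) = G

Z(ℤ_84) = ℤ_84


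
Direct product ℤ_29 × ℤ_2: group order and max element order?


|ℤ_29 × ℤ_2| = 29 × 2 = 58
Max element order = lcm(29,2) = 58
Cyclic? Yes (gcd=1)

|ℤ_29×ℤ_2| = 58, max element order = 58


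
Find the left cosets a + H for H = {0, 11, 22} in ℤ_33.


H = {0, 11, 22}, |H| = 3
Number of cosets = |G|/|H| = 33/3 = 11
0 + H = {0, 11, 22}
1 + H = {1, 12, 23}
2 + H = {2, 13, 24}
3 + H = {3, 14, 25}
4 + H = {4, 15, 26}
5 + H = {5, 16, 27}
6 + H = {6, 17, 28}
7 + H = {7, 18, 29}
8 + H = {8, 19, 30}
9 + H = {9, 20, 31}
10 + H = {10, 21, 32}

Cosets: 0+H={0,11,22}; 1+H={1,12,23}; 2+H={2,13,24}; 3+H={3,14,25}; 4+H={4,15,26}; 5+H={5,16,27}; 6+H={6,17,28}; 7+H={7,18,29}; 8+H={8,19,30}; 9+H={9,20,31}; 10+H={10,21,32}


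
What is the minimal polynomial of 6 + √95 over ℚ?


Let α = 6 + √95. Then α - 6 = √95, so (α - 6)² = 95, giving α² - 12α - 59 = 0. Degree 2 and α ∉ ℚ, so this is the minimal polynomial.

Minimal polynomial: x² - 12x - 59


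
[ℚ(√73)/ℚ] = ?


√73 has minimal polynomial x² - 73 (irreducible over ℚ since 73 is squarefree)

[ℚ(√73)/ℚ] = 2


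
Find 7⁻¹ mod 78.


Use the extended Euclidean algorithm to write 1 = 7·s + 78·t; then s mod 78 is the inverse.
Euclidean algorithm:
  7 = 0·78 + 7
  78 = 11·7 + 1
  7 = 7·1 + 0
gcd(7,78) = 1
Back-substitution gives: 7·(-11) + 78·(1) = 1
So 7⁻¹ ≡ -11 ≡ 67 (mod 78)
Check: 7 × 67 = 469 ≡ 1 (mod 78) ✓

7⁻¹ ≡ 67 (mod 78)


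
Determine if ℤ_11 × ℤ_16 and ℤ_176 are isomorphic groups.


Comparing ℤ_11 × ℤ_16 and ℤ_176:
gcd(11,16) = 1, so ℤ_11 × ℤ_16 ≅ ℤ_176 (CRT)

Yes, ℤ_11 × ℤ_16 ≅ ℤ_176


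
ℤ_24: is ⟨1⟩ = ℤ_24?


g generates ℤ_n iff gcd(g, n) = 1
gcd(1, 24) = 1
Since gcd = 1, 1 is a generator.

Yes, 1 generates ℤ_24


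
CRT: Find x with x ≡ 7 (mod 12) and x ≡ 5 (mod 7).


m₁ = 12, m₂ = 7, gcd = 1, so CRT applies. M = m₁·m₂ = 84
Let M₁ = M/m₁ = 7, M₂ = M/m₂ = 12
Find y₁ ≡ M₁⁻¹ (mod m₁): 7⁻¹ ≡ 7 (mod 12)
Find y₂ ≡ M₂⁻¹ (mod m₂): 12⁻¹ ≡ 3 (mod 7)
x = a₁·M₁·y₁ + a₂·M₂·y₂ = 7·7·7 + 5·12·3 = 523
Reduce mod 84: x ≡ 19
Check: 19 mod 12 = 7 ✓, 19 mod 7 = 5 ✓

x ≡ 19 (mod 84)


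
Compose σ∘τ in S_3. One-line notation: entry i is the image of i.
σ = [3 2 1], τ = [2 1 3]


σ∘τ: apply τ first, then σ
1 →τ 2 →σ 2
2 →τ 1 →σ 3
3 →τ 3 →σ 1

σ∘τ = [2 3 1]


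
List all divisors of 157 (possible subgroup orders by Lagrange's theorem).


Lagrange's theorem: |H| divides |G|
|G| = 157
Divisors of 157: 1, 157

Possible subgroup orders: {1, 157}


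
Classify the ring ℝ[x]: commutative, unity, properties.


Polynomial ring over ℝ (an integral domain) is a commutative integral domain with unity 1
Commutative: Yes
Integral domain: Yes
Has unity: Yes

ℝ[x]: Commutative=Yes, Unity=Yes


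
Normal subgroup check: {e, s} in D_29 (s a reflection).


H = {e, s} in D_29 (s a reflection)
r·s·r⁻¹ = sr⁻² ≠ s for n ≥ 3, so {e, s} is not closed under conjugation

No, not a normal subgroup


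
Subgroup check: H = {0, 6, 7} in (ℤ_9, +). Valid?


Subgroup test for H = {0, 6, 7} in (ℤ_9, +):
(1) 0 ∈ H? Yes
(2) Closure: for all a,b ∈ H, (a+b) mod 9 ∈ H? No  [counterexample: 6 + 6 = 3 ∉ H]
(3) Inverses: for all a ∈ H, -a mod 9 ∈ H? No

No, H is not a subgroup of ℤ_9


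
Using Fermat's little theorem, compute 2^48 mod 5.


Fermat's little theorem: if p is prime and gcd(a,p)=1, then a^(p-1) ≡ 1 (mod p)
p = 5 is prime, gcd(2,5) = 1
Reduce exponent: 48 mod 4 = 0
So 2^48 ≡ 2^0 (mod 5)
2^0 = 1

2^48 ≡ 1 (mod 5)


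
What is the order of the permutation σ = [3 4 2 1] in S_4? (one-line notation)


Cycle decomposition: (1 3 2 4)
Cycle lengths: 4
Order = lcm(4) = 4

ord(σ) = 4


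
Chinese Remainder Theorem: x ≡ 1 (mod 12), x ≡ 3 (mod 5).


m₁ = 12, m₂ = 5, gcd = 1, so CRT applies. M = m₁·m₂ = 60
Let M₁ = M/m₁ = 5, M₂ = M/m₂ = 12
Find y₁ ≡ M₁⁻¹ (mod m₁): 5⁻¹ ≡ 5 (mod 12)
Find y₂ ≡ M₂⁻¹ (mod m₂): 12⁻¹ ≡ 3 (mod 5)
x = a₁·M₁·y₁ + a₂·M₂·y₂ = 1·5·5 + 3·12·3 = 133
Reduce mod 60: x ≡ 13
Check: 13 mod 12 = 1 ✓, 13 mod 5 = 3 ✓

x ≡ 13 (mod 60)


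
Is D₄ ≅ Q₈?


Comparing D₄ and Q₈:
D₄ has 5 elements of order 2; Q₈ has only 1

No, D₄ ≇ Q₈


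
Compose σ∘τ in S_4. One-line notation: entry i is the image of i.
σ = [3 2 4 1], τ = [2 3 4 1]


σ∘τ: apply τ first, then σ
1 →τ 2 →σ 2
2 →τ 3 →σ 4
3 →τ 4 →σ 1
4 →τ 1 →σ 3

σ∘τ = [2 4 1 3]


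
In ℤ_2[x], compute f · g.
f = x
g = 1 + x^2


Expand and collect like terms; reduce coefficients mod 2:
x^0: 0·1 = 0 ≡ 0 (mod 2)
x^1: 0·0 + 1·1 = 1 ≡ 1 (mod 2)
x^2: 0·1 + 1·0 = 0 ≡ 0 (mod 2)
x^3: 1·1 = 1 ≡ 1 (mod 2)
Result: x + x^3

f · g = x + x^3


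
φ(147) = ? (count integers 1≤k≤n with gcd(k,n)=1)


Factor n: 147 = 3 × 7^2
φ(n) = n · ∏(1 - 1/p) over distinct primes p | n
φ(147) = 147 · (1 - 1/3) · (1 - 1/7) = 84

φ(147) = 84


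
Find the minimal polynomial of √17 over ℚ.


√17 satisfies x² - 17 = 0, irreducible over ℚ since 17 is squarefree

Minimal polynomial: x² - 17


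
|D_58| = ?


|D_n| = 2n (n rotations and n reflections)
|D_58| = 2×58 = 116

|D_58| = 116


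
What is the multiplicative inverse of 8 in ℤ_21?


Use the extended Euclidean algorithm to write 1 = 8·s + 21·t; then s mod 21 is the inverse.
Euclidean algorithm:
  8 = 0·21 + 8
  21 = 2·8 + 5
  8 = 1·5 + 3
  5 = 1·3 + 2
  3 = 1·2 + 1
  2 = 2·1 + 0
gcd(8,21) = 1
Back-substitution gives: 8·(8) + 21·(-3) = 1
So 8⁻¹ ≡ 8 ≡ 8 (mod 21)
Check: 8 × 8 = 64 ≡ 1 (mod 21) ✓

8⁻¹ ≡ 8 (mod 21)


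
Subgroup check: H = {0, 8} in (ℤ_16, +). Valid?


Subgroup test for H = {0, 8} in (ℤ_16, +):
(1) 0 ∈ H? Yes
(2) Closure: for all a,b ∈ H, (a+b) mod 16 ∈ H? Yes
(3) Inverses: for all a ∈ H, -a mod 16 ∈ H? Yes

Yes, H is a subgroup of ℤ_16


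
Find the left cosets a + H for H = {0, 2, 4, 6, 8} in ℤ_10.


H = {0, 2, 4, 6, 8}, |H| = 5
Number of cosets = |G|/|H| = 10/5 = 2
0 + H = {0, 2, 4, 6, 8}
1 + H = {1, 3, 5, 7, 9}

Cosets: 0+H={0,2,4,6,8}; 1+H={1,3,5,7,9}


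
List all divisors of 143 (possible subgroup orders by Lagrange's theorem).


Lagrange's theorem: |H| divides |G|
|G| = 143
Divisors of 143: 1, 11, 13, 143

Possible subgroup orders: {1, 11, 13, 143}


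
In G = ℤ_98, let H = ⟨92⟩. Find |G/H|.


|⟨92⟩| = n / gcd(92, 98) = 98 / 2 = 49
H is normal (ℤ_98 is abelian).
|G/H| = |G| / |H| = 98 / 49 = 2

|G/H| = 2


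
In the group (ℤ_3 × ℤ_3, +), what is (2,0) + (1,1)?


Operation: componentwise addition mod (3, 3)
(2,0) + (1,1) = ((a₁+b₁) mod 3, (a₂+b₂) mod 3) with a = (2,0), b = (1,1)

(2,0) + (1,1) = (0,1)


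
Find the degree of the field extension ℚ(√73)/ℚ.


√73 has minimal polynomial x² - 73 (irreducible over ℚ since 73 is squarefree)

[ℚ(√73)/ℚ] = 2


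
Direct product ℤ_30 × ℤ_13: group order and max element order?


|ℤ_30 × ℤ_13| = 30 × 13 = 390
Max element order = lcm(30,13) = 390
Cyclic? Yes (gcd=1)

|ℤ_30×ℤ_13| = 390, max element order = 390


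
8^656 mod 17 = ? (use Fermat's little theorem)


Fermat's little theorem: if p is prime and gcd(a,p)=1, then a^(p-1) ≡ 1 (mod p)
p = 17 is prime, gcd(8,17) = 1
Reduce exponent: 656 mod 16 = 0
So 8^656 ≡ 8^0 (mod 17)
8^0 = 1

8^656 ≡ 1 (mod 17)


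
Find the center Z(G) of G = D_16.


Z(G) = {g ∈ G | gx = xg for all x ∈ G}
For even n, Z(D_n) = {e, r^(n/2)}: the 180° rotation r^8 commutes with every reflection and rotation

Z(D_16) = {e, r^8}


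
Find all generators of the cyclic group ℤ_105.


g generates ℤ_n iff gcd(g,n) = 1
Prime factors of 105: 3, 5, 7
Generators are g ∈ {1,...,104} not divisible by any of these primes.
Generators: {1, 2, 4, 8, 11, 13, 16, 17, 19, 22, 23, 26, 29, 31, 32, 34, 37, 38, 41, 43, 44, 46, 47, 52, 53, 58, 59, 61, 62, 64, 67, 68, 71, 73, 74, 76, 79, 82, 83, 86, 88, 89, 92, 94, 97, 101, 103, 104}
Number of generators = φ(105) = 48

Generators of ℤ_105 = {1, 2, 4, 8, 11, 13, 16, 17, 19, 22, 23, 26, 29, 31, 32, 34, 37, 38, 41, 43, 44, 46, 47, 52, 53, 58, 59, 61, 62, 64, 67, 68, 71, 73, 74, 76, 79, 82, 83, 86, 88, 89, 92, 94, 97, 101, 103, 104}


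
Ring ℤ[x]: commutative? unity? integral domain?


Polynomial ring over ℤ (an integral domain) is a commutative integral domain with unity 1
Commutative: Yes
Integral domain: Yes
Has unity: Yes

ℤ[x]: Commutative=Yes, Unity=Yes


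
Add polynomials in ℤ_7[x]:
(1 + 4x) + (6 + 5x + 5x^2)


Add coefficients mod 7:
x^0: 1 + 6 = 0 (mod 7)
x^1: 4 + 5 = 2 (mod 7)
x^2: 0 + 5 = 5 (mod 7)
Result: 2x + 5x^2

f + g = 2x + 5x^2


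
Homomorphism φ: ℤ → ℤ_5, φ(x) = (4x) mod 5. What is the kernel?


Kernel = preimage of identity
ker(φ) = {x ∈ ℤ : 4x ≡ 0 (mod 5)}. gcd(4,5) = 1, so 4x ≡ 0 (mod 5) ⟺ x ≡ 0 (mod 5/1 = 5). Hence ker(φ) = 5ℤ

ker(φ) = 5ℤ


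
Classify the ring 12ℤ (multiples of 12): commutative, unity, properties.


12ℤ is a commutative ring under +,× but has no multiplicative identity (1 ∉ 12ℤ); it has no zero divisors, but without unity it is not an integral domain
Commutative: Yes
Integral domain: No
Has unity: No

12ℤ (multiples of 12): Commutative=Yes, Unity=No


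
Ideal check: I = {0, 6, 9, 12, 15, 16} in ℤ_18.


Check ideal conditions for I = {0, 6, 9, 12, 15, 16} in ℤ_18:
(1) I is an additive subgroup? No
(2) For r ∈ ℤ_18 and a ∈ I: r·a ∈ I? No  [counterexample: r=2, a=16, r·a mod 18 = 14 ∉ I]

No, I is not an ideal of ℤ_18


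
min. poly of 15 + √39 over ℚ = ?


Let α = 15 + √39. Then α - 15 = √39, so (α - 15)² = 39, giving α² - 30α + 186 = 0. Degree 2 and α ∉ ℚ, so this is the minimal polynomial.

Minimal polynomial: x² - 30x + 186


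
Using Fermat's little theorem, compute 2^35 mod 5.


Fermat's little theorem: if p is prime and gcd(a,p)=1, then a^(p-1) ≡ 1 (mod p)
p = 5 is prime, gcd(2,5) = 1
Reduce exponent: 35 mod 4 = 3
So 2^35 ≡ 2^3 (mod 5)
2^3 mod 5 = 3

2^35 ≡ 3 (mod 5)


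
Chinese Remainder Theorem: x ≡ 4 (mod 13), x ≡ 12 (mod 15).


m₁ = 13, m₂ = 15, gcd = 1, so CRT applies. M = m₁·m₂ = 195
Let M₁ = M/m₁ = 15, M₂ = M/m₂ = 13
Find y₁ ≡ M₁⁻¹ (mod m₁): 15⁻¹ ≡ 7 (mod 13)
Find y₂ ≡ M₂⁻¹ (mod m₂): 13⁻¹ ≡ 7 (mod 15)
x = a₁·M₁·y₁ + a₂·M₂·y₂ = 4·15·7 + 12·13·7 = 1512
Reduce mod 195: x ≡ 147
Check: 147 mod 13 = 4 ✓, 147 mod 15 = 12 ✓

x ≡ 147 (mod 195)


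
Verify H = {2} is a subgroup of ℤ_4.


Subgroup test for H = {2} in (ℤ_4, +):
(1) 0 ∈ H? No
(2) Closure: for all a,b ∈ H, (a+b) mod 4 ∈ H? No  [counterexample: 2 + 2 = 0 ∉ H]
(3) Inverses: for all a ∈ H, -a mod 4 ∈ H? Yes

No, H is not a subgroup of ℤ_4


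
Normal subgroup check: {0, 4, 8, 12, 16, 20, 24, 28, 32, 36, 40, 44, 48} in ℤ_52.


H = {0, 4, 8, 12, 16, 20, 24, 28, 32, 36, 40, 44, 48} in ℤ_52
ℤ_52 is abelian; every subgroup of an abelian group is normal

Yes, normal subgroup


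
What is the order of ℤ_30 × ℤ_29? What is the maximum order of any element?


|ℤ_30 × ℤ_29| = 30 × 29 = 870
Max element order = lcm(30,29) = 870
Cyclic? Yes (gcd=1)

|ℤ_30×ℤ_29| = 870, max element order = 870


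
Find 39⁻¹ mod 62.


Use the extended Euclidean algorithm to write 1 = 39·s + 62·t; then s mod 62 is the inverse.
Euclidean algorithm:
  39 = 0·62 + 39
  62 = 1·39 + 23
  39 = 1·23 + 16
  23 = 1·16 + 7
  16 = 2·7 + 2
  7 = 3·2 + 1
  2 = 2·1 + 0
gcd(39,62) = 1
Back-substitution gives: 39·(-27) + 62·(17) = 1
So 39⁻¹ ≡ -27 ≡ 35 (mod 62)
Check: 39 × 35 = 1365 ≡ 1 (mod 62) ✓

39⁻¹ ≡ 35 (mod 62)


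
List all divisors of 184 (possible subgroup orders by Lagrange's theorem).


Lagrange's theorem: |H| divides |G|
|G| = 184
Divisors of 184: 1, 2, 4, 8, 23, 46, 92, 184

Possible subgroup orders: {1, 2, 4, 8, 23, 46, 92, 184}


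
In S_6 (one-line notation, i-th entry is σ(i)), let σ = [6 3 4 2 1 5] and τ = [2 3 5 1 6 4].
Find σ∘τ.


σ∘τ: apply τ first, then σ
1 →τ 2 →σ 3
2 →τ 3 →σ 4
3 →τ 5 →σ 1
4 →τ 1 →σ 6
5 →τ 6 →σ 5
6 →τ 4 →σ 2

σ∘τ = [3 4 1 6 5 2]


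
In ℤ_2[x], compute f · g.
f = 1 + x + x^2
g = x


Expand and collect like terms; reduce coefficients mod 2:
x^0: 1·0 = 0 ≡ 0 (mod 2)
x^1: 1·1 + 1·0 = 1 ≡ 1 (mod 2)
x^2: 1·1 + 1·0 = 1 ≡ 1 (mod 2)
x^3: 1·1 = 1 ≡ 1 (mod 2)
Result: x + x^2 + x^3

f · g = x + x^2 + x^3


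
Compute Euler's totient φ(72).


Factor n: 72 = 2^3 × 3^2
φ(n) = n · ∏(1 - 1/p) over distinct primes p | n
φ(72) = 72 · (1 - 1/2) · (1 - 1/3) = 24

φ(72) = 24


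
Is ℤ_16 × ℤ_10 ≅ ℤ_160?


Comparing ℤ_16 × ℤ_10 and ℤ_160:
gcd(16,10) = 2 ≠ 1. Max element order in ℤ_16×ℤ_10 is lcm(16,10) = 80 < 160, so it has no element of order 160

No, ℤ_16 × ℤ_10 ≇ ℤ_160


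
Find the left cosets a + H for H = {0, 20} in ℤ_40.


H = {0, 20}, |H| = 2
Number of cosets = |G|/|H| = 40/2 = 20
0 + H = {0, 20}
1 + H = {1, 21}
2 + H = {2, 22}
3 + H = {3, 23}
4 + H = {4, 24}
5 + H = {5, 25}
6 + H = {6, 26}
7 + H = {7, 27}
8 + H = {8, 28}
9 + H = {9, 29}
10 + H = {10, 30}
11 + H = {11, 31}
12 + H = {12, 32}
13 + H = {13, 33}
14 + H = {14, 34}
15 + H = {15, 35}
16 + H = {16, 36}
17 + H = {17, 37}
18 + H = {18, 38}
19 + H = {19, 39}

Cosets: 0+H={0,20}; 1+H={1,21}; 2+H={2,22}; 3+H={3,23}; 4+H={4,24}; 5+H={5,25}; 6+H={6,26}; 7+H={7,27}; 8+H={8,28}; 9+H={9,29}; 10+H={10,30}; 11+H={11,31}; 12+H={12,32}; 13+H={13,33}; 14+H={14,34}; 15+H={15,35}; 16+H={16,36}; 17+H={17,37}; 18+H={18,38}; 19+H={19,39}


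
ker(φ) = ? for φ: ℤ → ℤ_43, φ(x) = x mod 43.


Kernel = preimage of identity
ker(φ) = {x ∈ ℤ : x ≡ 0 (mod 43)} = 43ℤ = {0, ±43, ±86, ...}

ker(φ) = 43ℤ


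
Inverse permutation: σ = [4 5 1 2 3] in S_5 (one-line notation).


To find σ⁻¹, swap domain and range:
σ(1) = 4 → σ⁻¹(4) = 1
σ(2) = 5 → σ⁻¹(5) = 2
σ(3) = 1 → σ⁻¹(1) = 3
σ(4) = 2 → σ⁻¹(2) = 4
σ(5) = 3 → σ⁻¹(3) = 5

σ⁻¹ = [3 4 5 1 2]


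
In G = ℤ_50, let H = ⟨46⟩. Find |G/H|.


|⟨46⟩| = n / gcd(46, 50) = 50 / 2 = 25
H is normal (ℤ_50 is abelian).
|G/H| = |G| / |H| = 50 / 25 = 2

|G/H| = 2


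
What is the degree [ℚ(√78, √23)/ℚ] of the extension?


[ℚ(√78,√23):ℚ] = [ℚ(√78,√23):ℚ(√78)]·[ℚ(√78):ℚ] = 2·2 = 4

[ℚ(√78, √23)/ℚ] = 4


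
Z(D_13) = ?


Z(G) = {g ∈ G | gx = xg for all x ∈ G}
For odd n, Z(D_n) = {e}: no nontrivial rotation commutes with all reflections

Z(D_13) = {e}


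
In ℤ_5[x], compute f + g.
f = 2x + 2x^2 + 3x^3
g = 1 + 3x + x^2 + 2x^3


Add coefficients mod 5:
x^0: 0 + 1 = 1 (mod 5)
x^1: 2 + 3 = 0 (mod 5)
x^2: 2 + 1 = 3 (mod 5)
x^3: 3 + 2 = 0 (mod 5)
Result: 1 + 3x^2

f + g = 1 + 3x^2


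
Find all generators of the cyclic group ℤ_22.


g generates ℤ_n iff gcd(g,n) = 1
Prime factors of 22: 2, 11
Generators are g ∈ {1,...,21} not divisible by any of these primes.
Generators: {1, 3, 5, 7, 9, 13, 15, 17, 19, 21}
Number of generators = φ(22) = 10

Generators of ℤ_22 = {1, 3, 5, 7, 9, 13, 15, 17, 19, 21}


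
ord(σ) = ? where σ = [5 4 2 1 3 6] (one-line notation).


Cycle decomposition: (1 5 3 2 4)
Cycle lengths: 5
Order = lcm(5) = 5

ord(σ) = 5


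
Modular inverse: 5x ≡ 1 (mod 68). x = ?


Use the extended Euclidean algorithm to write 1 = 5·s + 68·t; then s mod 68 is the inverse.
Euclidean algorithm:
  5 = 0·68 + 5
  68 = 13·5 + 3
  5 = 1·3 + 2
  3 = 1·2 + 1
  2 = 2·1 + 0
gcd(5,68) = 1
Back-substitution gives: 5·(-27) + 68·(2) = 1
So 5⁻¹ ≡ -27 ≡ 41 (mod 68)
Check: 5 × 41 = 205 ≡ 1 (mod 68) ✓

5⁻¹ ≡ 41 (mod 68)


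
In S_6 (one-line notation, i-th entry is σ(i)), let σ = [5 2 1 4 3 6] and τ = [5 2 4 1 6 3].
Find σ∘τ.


σ∘τ: apply τ first, then σ
1 →τ 5 →σ 3
2 →τ 2 →σ 2
3 →τ 4 →σ 4
4 →τ 1 →σ 5
5 →τ 6 →σ 6
6 →τ 3 →σ 1

σ∘τ = [3 2 4 5 6 1]


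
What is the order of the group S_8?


|S_n| = n! (number of permutations of n symbols)
|S_8| = 8! = 40320

|S_8| = 40320


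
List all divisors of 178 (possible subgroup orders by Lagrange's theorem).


Lagrange's theorem: |H| divides |G|
|G| = 178
Divisors of 178: 1, 2, 89, 178

Possible subgroup orders: {1, 2, 89, 178}


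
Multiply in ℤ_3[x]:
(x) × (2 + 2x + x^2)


Expand and collect like terms; reduce coefficients mod 3:
x^0: 0·2 = 0 ≡ 0 (mod 3)
x^1: 0·2 + 1·2 = 2 ≡ 2 (mod 3)
x^2: 0·1 + 1·2 = 2 ≡ 2 (mod 3)
x^3: 1·1 = 1 ≡ 1 (mod 3)
Result: 2x + 2x^2 + x^3

f · g = 2x + 2x^2 + x^3


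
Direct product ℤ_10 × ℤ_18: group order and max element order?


|ℤ_10 × ℤ_18| = 10 × 18 = 180
Max element order = lcm(10,18) = 90
Cyclic? No (gcd=2)

|ℤ_10×ℤ_18| = 180, max element order = 90


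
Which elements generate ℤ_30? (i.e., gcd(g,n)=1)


g generates ℤ_n iff gcd(g,n) = 1
Prime factors of 30: 2, 3, 5
Generators are g ∈ {1,...,29} not divisible by any of these primes.
Generators: {1, 7, 11, 13, 17, 19, 23, 29}
Number of generators = φ(30) = 8

Generators of ℤ_30 = {1, 7, 11, 13, 17, 19, 23, 29}


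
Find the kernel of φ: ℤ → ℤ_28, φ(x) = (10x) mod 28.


Kernel = preimage of identity
ker(φ) = {x ∈ ℤ : 10x ≡ 0 (mod 28)}. gcd(10,28) = 2, so 10x ≡ 0 (mod 28) ⟺ x ≡ 0 (mod 28/2 = 14). Hence ker(φ) = 14ℤ

ker(φ) = 14ℤ


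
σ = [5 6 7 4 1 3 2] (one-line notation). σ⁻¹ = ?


To find σ⁻¹, swap domain and range:
σ(1) = 5 → σ⁻¹(5) = 1
σ(2) = 6 → σ⁻¹(6) = 2
σ(3) = 7 → σ⁻¹(7) = 3
σ(4) = 4 → σ⁻¹(4) = 4
σ(5) = 1 → σ⁻¹(1) = 5
σ(6) = 3 → σ⁻¹(3) = 6
σ(7) = 2 → σ⁻¹(2) = 7

σ⁻¹ = [5 7 6 4 1 2 3]


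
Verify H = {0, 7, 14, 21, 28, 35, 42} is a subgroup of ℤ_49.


Subgroup test for H = {0, 7, 14, 21, 28, 35, 42} in (ℤ_49, +):
(1) 0 ∈ H? Yes
(2) Closure: for all a,b ∈ H, (a+b) mod 49 ∈ H? Yes
(3) Inverses: for all a ∈ H, -a mod 49 ∈ H? Yes

Yes, H is a subgroup of ℤ_49


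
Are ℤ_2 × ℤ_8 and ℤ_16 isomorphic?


Comparing ℤ_2 × ℤ_8 and ℤ_16:
gcd(2,8) = 2 ≠ 1. Max element order in ℤ_2×ℤ_8 is lcm(2,8) = 8 < 16, so it has no element of order 16

No, ℤ_2 × ℤ_8 ≇ ℤ_16


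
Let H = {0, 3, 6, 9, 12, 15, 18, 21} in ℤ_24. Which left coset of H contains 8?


8 + H = {8 + h (mod 24) : h ∈ H}
8+0=8, 8+3=11, 8+6=14, 8+9=17, 8+12=20, 8+15=23, 8+18=2, 8+21=5
8 + H = {2, 5, 8, 11, 14, 17, 20, 23} = 2 + H

8 + H = {2, 5, 8, 11, 14, 17, 20, 23}


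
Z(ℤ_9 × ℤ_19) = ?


Z(G) = {g ∈ G | gx = xg for all x ∈ G}
Direct product of abelian groups is abelian, so Z(G) = G

Z(ℤ_9 × ℤ_19) = ℤ_9 × ℤ_19


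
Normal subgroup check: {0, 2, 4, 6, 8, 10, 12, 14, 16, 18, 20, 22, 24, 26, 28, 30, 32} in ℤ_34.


H = {0, 2, 4, 6, 8, 10, 12, 14, 16, 18, 20, 22, 24, 26, 28, 30, 32} in ℤ_34
ℤ_34 is abelian; every subgroup of an abelian group is normal

Yes, normal subgroup


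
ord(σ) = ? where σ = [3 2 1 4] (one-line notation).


Cycle decomposition: (1 3)
Cycle lengths: 2
Order = lcm(2) = 2

ord(σ) = 2


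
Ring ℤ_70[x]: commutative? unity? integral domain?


ℤ_70 has zero divisors (2·35 ≡ 0), and these lift to constant zero divisors in ℤ_70[x]; so not an integral domain
Commutative: Yes
Integral domain: No
Has unity: Yes

ℤ_70[x]: Commutative=Yes, Unity=Yes


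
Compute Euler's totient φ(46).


Factor n: 46 = 2 × 23
φ(n) = n · ∏(1 - 1/p) over distinct primes p | n
φ(46) = 46 · (1 - 1/2) · (1 - 1/23) = 22

φ(46) = 22


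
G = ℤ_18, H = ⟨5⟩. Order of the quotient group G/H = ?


|⟨5⟩| = n / gcd(5, 18) = 18 / 1 = 18
H is normal (ℤ_18 is abelian).
|G/H| = |G| / |H| = 18 / 18 = 1

|G/H| = 1


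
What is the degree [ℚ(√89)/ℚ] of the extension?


√89 has minimal polynomial x² - 89 (irreducible over ℚ since 89 is squarefree)

[ℚ(√89)/ℚ] = 2


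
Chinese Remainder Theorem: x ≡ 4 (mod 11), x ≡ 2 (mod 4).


m₁ = 11, m₂ = 4, gcd = 1, so CRT applies. M = m₁·m₂ = 44
Let M₁ = M/m₁ = 4, M₂ = M/m₂ = 11
Find y₁ ≡ M₁⁻¹ (mod m₁): 4⁻¹ ≡ 3 (mod 11)
Find y₂ ≡ M₂⁻¹ (mod m₂): 11⁻¹ ≡ 3 (mod 4)
x = a₁·M₁·y₁ + a₂·M₂·y₂ = 4·4·3 + 2·11·3 = 114
Reduce mod 44: x ≡ 26
Check: 26 mod 11 = 4 ✓, 26 mod 4 = 2 ✓

x ≡ 26 (mod 44)


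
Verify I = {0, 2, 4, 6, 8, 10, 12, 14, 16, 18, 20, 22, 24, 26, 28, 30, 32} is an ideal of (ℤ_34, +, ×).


Check ideal conditions for I = {0, 2, 4, 6, 8, 10, 12, 14, 16, 18, 20, 22, 24, 26, 28, 30, 32} in ℤ_34:
(1) I is an additive subgroup? Yes
(2) For r ∈ ℤ_34 and a ∈ I: r·a ∈ I? Yes

Yes, I is an ideal of ℤ_34


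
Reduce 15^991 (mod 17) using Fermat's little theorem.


Fermat's little theorem: if p is prime and gcd(a,p)=1, then a^(p-1) ≡ 1 (mod p)
p = 17 is prime, gcd(15,17) = 1
Reduce exponent: 991 mod 16 = 15
So 15^991 ≡ 15^15 (mod 17)
15^15 mod 17 = 8

15^991 ≡ 8 (mod 17)


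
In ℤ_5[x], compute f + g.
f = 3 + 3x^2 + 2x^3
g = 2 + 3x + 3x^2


Add coefficients mod 5:
x^0: 3 + 2 = 0 (mod 5)
x^1: 0 + 3 = 3 (mod 5)
x^2: 3 + 3 = 1 (mod 5)
x^3: 2 + 0 = 2 (mod 5)
Result: 3x + x^2 + 2x^3

f + g = 3x + x^2 + 2x^3


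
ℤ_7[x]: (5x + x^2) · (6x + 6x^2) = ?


Expand and collect like terms; reduce coefficients mod 7:
x^0: 0·0 = 0 ≡ 0 (mod 7)
x^1: 0·6 + 5·0 = 0 ≡ 0 (mod 7)
x^2: 0·6 + 5·6 + 1·0 = 30 ≡ 2 (mod 7)
x^3: 5·6 + 1·6 = 36 ≡ 1 (mod 7)
x^4: 1·6 = 6 ≡ 6 (mod 7)
Result: 2x^2 + x^3 + 6x^4

f · g = 2x^2 + x^3 + 6x^4


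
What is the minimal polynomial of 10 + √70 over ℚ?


Let α = 10 + √70. Then α - 10 = √70, so (α - 10)² = 70, giving α² - 20α + 30 = 0. Degree 2 and α ∉ ℚ, so this is the minimal polynomial.

Minimal polynomial: x² - 20x + 30


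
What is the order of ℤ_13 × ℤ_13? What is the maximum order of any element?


|ℤ_13 × ℤ_13| = 13 × 13 = 169
Max element order = lcm(13,13) = 13
Cyclic? No (gcd=13)

|ℤ_13×ℤ_13| = 169, max element order = 13


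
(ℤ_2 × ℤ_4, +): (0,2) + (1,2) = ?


Operation: componentwise addition mod (2, 4)
(0,2) + (1,2) = ((a₁+b₁) mod 2, (a₂+b₂) mod 4) with a = (0,2), b = (1,2)

(0,2) + (1,2) = (1,0)


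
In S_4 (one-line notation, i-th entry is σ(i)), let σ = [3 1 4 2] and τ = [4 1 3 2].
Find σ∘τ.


σ∘τ: apply τ first, then σ
1 →τ 4 →σ 2
2 →τ 1 →σ 3
3 →τ 3 →σ 4
4 →τ 2 →σ 1

σ∘τ = [2 3 4 1]


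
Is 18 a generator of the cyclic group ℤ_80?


g generates ℤ_n iff gcd(g, n) = 1
gcd(18, 80) = 2
Since gcd = 2 ≠ 1, ⟨18⟩ has order 40 < 80, so 18 is not a generator.

No, 18 does not generate ℤ_80


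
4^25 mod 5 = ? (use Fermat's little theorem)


Fermat's little theorem: if p is prime and gcd(a,p)=1, then a^(p-1) ≡ 1 (mod p)
p = 5 is prime, gcd(4,5) = 1
Reduce exponent: 25 mod 4 = 1
So 4^25 ≡ 4^1 (mod 5)
4^1 mod 5 = 4

4^25 ≡ 4 (mod 5)


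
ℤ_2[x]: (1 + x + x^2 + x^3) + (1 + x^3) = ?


Add coefficients mod 2:
x^0: 1 + 1 = 0 (mod 2)
x^1: 1 + 0 = 1 (mod 2)
x^2: 1 + 0 = 1 (mod 2)
x^3: 1 + 1 = 0 (mod 2)
Result: x + x^2

f + g = x + x^2


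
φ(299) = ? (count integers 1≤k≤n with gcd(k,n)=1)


Factor n: 299 = 13 × 23
φ(n) = n · ∏(1 - 1/p) over distinct primes p | n
φ(299) = 299 · (1 - 1/13) · (1 - 1/23) = 264

φ(299) = 264


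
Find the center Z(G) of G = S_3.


Z(G) = {g ∈ G | gx = xg for all x ∈ G}
S_n is non-abelian for n ≥ 3; Z(S_3) is trivial

Z(S_3) = {e}


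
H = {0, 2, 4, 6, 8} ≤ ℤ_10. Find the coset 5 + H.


5 + H = {5 + h (mod 10) : h ∈ H}
5+0=5, 5+2=7, 5+4=9, 5+6=1, 5+8=3
5 + H = {1, 3, 5, 7, 9} = 1 + H

5 + H = {1, 3, 5, 7, 9}


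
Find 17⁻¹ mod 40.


Use the extended Euclidean algorithm to write 1 = 17·s + 40·t; then s mod 40 is the inverse.
Euclidean algorithm:
  17 = 0·40 + 17
  40 = 2·17 + 6
  17 = 2·6 + 5
  6 = 1·5 + 1
  5 = 5·1 + 0
gcd(17,40) = 1
Back-substitution gives: 17·(-7) + 40·(3) = 1
So 17⁻¹ ≡ -7 ≡ 33 (mod 40)
Check: 17 × 33 = 561 ≡ 1 (mod 40) ✓

17⁻¹ ≡ 33 (mod 40)


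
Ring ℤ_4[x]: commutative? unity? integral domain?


ℤ_4 has zero divisors (2·2 ≡ 0), and these lift to constant zero divisors in ℤ_4[x]; so not an integral domain
Commutative: Yes
Integral domain: No
Has unity: Yes

ℤ_4[x]: Commutative=Yes, Unity=Yes


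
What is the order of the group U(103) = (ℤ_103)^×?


U(n) is the group of units mod n; |U(n)| = φ(n)
|U(103)| = φ(103) = 102

|U(103) = (ℤ_103)^×| = 102


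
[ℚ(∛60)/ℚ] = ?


∛60 has minimal polynomial x³ - 60 (irreducible over ℚ since 60 is not a perfect cube)

[ℚ(∛60)/ℚ] = 3


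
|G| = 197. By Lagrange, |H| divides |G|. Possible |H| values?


Lagrange's theorem: |H| divides |G|
|G| = 197
Divisors of 197: 1, 197

Possible subgroup orders: {1, 197}


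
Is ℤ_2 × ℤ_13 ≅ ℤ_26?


Comparing ℤ_2 × ℤ_13 and ℤ_26:
gcd(2,13) = 1, so ℤ_2 × ℤ_13 ≅ ℤ_26 (CRT)

Yes, ℤ_2 × ℤ_13 ≅ ℤ_26


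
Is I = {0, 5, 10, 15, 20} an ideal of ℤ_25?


Check ideal conditions for I = {0, 5, 10, 15, 20} in ℤ_25:
(1) I is an additive subgroup? Yes
(2) For r ∈ ℤ_25 and a ∈ I: r·a ∈ I? Yes

Yes, I is an ideal of ℤ_25


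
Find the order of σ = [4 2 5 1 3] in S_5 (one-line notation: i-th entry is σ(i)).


Cycle decomposition: (1 4) (3 5)
Cycle lengths: 2, 2
Order = lcm(2, 2) = 2

ord(σ) = 2


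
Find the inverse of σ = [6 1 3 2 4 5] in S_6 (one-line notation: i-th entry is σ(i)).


To find σ⁻¹, swap domain and range:
σ(1) = 6 → σ⁻¹(6) = 1
σ(2) = 1 → σ⁻¹(1) = 2
σ(3) = 3 → σ⁻¹(3) = 3
σ(4) = 2 → σ⁻¹(2) = 4
σ(5) = 4 → σ⁻¹(4) = 5
σ(6) = 5 → σ⁻¹(5) = 6

σ⁻¹ = [2 4 3 5 6 1]


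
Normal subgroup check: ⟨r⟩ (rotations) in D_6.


H = ⟨r⟩ (rotations) in D_6
The rotation subgroup ⟨r⟩ has index 2 in D_6, so it is normal

Yes, normal subgroup


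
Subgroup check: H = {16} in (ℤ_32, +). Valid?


Subgroup test for H = {16} in (ℤ_32, +):
(1) 0 ∈ H? No
(2) Closure: for all a,b ∈ H, (a+b) mod 32 ∈ H? No  [counterexample: 16 + 16 = 0 ∉ H]
(3) Inverses: for all a ∈ H, -a mod 32 ∈ H? Yes

No, H is not a subgroup of ℤ_32


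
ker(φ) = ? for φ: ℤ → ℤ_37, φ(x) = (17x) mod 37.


Kernel = preimage of identity
ker(φ) = {x ∈ ℤ : 17x ≡ 0 (mod 37)}. gcd(17,37) = 1, so 17x ≡ 0 (mod 37) ⟺ x ≡ 0 (mod 37/1 = 37). Hence ker(φ) = 37ℤ

ker(φ) = 37ℤ


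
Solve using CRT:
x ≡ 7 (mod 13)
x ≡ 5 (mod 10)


m₁ = 13, m₂ = 10, gcd = 1, so CRT applies. M = m₁·m₂ = 130
Let M₁ = M/m₁ = 10, M₂ = M/m₂ = 13
Find y₁ ≡ M₁⁻¹ (mod m₁): 10⁻¹ ≡ 4 (mod 13)
Find y₂ ≡ M₂⁻¹ (mod m₂): 13⁻¹ ≡ 7 (mod 10)
x = a₁·M₁·y₁ + a₂·M₂·y₂ = 7·10·4 + 5·13·7 = 735
Reduce mod 130: x ≡ 85
Check: 85 mod 13 = 7 ✓, 85 mod 10 = 5 ✓

x ≡ 85 (mod 130)


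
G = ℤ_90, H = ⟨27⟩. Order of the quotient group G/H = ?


|⟨27⟩| = n / gcd(27, 90) = 90 / 9 = 10
H is normal (ℤ_90 is abelian).
|G/H| = |G| / |H| = 90 / 10 = 9

|G/H| = 9


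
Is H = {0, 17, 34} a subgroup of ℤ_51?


Subgroup test for H = {0, 17, 34} in (ℤ_51, +):
(1) 0 ∈ H? Yes
(2) Closure: for all a,b ∈ H, (a+b) mod 51 ∈ H? Yes
(3) Inverses: for all a ∈ H, -a mod 51 ∈ H? Yes

Yes, H is a subgroup of ℤ_51


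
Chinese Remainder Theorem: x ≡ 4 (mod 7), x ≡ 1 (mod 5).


m₁ = 7, m₂ = 5, gcd = 1, so CRT applies. M = m₁·m₂ = 35
Let M₁ = M/m₁ = 5, M₂ = M/m₂ = 7
Find y₁ ≡ M₁⁻¹ (mod m₁): 5⁻¹ ≡ 3 (mod 7)
Find y₂ ≡ M₂⁻¹ (mod m₂): 7⁻¹ ≡ 3 (mod 5)
x = a₁·M₁·y₁ + a₂·M₂·y₂ = 4·5·3 + 1·7·3 = 81
Reduce mod 35: x ≡ 11
Check: 11 mod 7 = 4 ✓, 11 mod 5 = 1 ✓

x ≡ 11 (mod 35)


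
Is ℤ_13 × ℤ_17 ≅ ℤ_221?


Comparing ℤ_13 × ℤ_17 and ℤ_221:
gcd(13,17) = 1, so ℤ_13 × ℤ_17 ≅ ℤ_221 (CRT)

Yes, ℤ_13 × ℤ_17 ≅ ℤ_221


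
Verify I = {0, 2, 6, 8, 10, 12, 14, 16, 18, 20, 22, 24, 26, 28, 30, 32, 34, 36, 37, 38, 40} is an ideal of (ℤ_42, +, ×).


Check ideal conditions for I = {0, 2, 6, 8, 10, 12, 14, 16, 18, 20, 22, 24, 26, 28, 30, 32, 34, 36, 37, 38, 40} in ℤ_42:
(1) I is an additive subgroup? No
(2) For r ∈ ℤ_42 and a ∈ I: r·a ∈ I? No  [counterexample: r=2, a=2, r·a mod 42 = 4 ∉ I]

No, I is not an ideal of ℤ_42


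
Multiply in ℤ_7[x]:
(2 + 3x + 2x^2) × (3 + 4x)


Expand and collect like terms; reduce coefficients mod 7:
x^0: 2·3 = 6 ≡ 6 (mod 7)
x^1: 2·4 + 3·3 = 17 ≡ 3 (mod 7)
x^2: 3·4 + 2·3 = 18 ≡ 4 (mod 7)
x^3: 2·4 = 8 ≡ 1 (mod 7)
Result: 6 + 3x + 4x^2 + x^3

f · g = 6 + 3x + 4x^2 + x^3


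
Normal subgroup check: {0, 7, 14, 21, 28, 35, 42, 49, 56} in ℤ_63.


H = {0, 7, 14, 21, 28, 35, 42, 49, 56} in ℤ_63
ℤ_63 is abelian; every subgroup of an abelian group is normal

Yes, normal subgroup


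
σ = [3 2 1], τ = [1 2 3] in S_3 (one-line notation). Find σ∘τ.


σ∘τ: apply τ first, then σ
1 →τ 1 →σ 3
2 →τ 2 →σ 2
3 →τ 3 →σ 1

σ∘τ = [3 2 1]


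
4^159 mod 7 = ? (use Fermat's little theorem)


Fermat's little theorem: if p is prime and gcd(a,p)=1, then a^(p-1) ≡ 1 (mod p)
p = 7 is prime, gcd(4,7) = 1
Reduce exponent: 159 mod 6 = 3
So 4^159 ≡ 4^3 (mod 7)
4^3 mod 7 = 1

4^159 ≡ 1 (mod 7)


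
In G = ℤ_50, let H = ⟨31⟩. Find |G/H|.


|⟨31⟩| = n / gcd(31, 50) = 50 / 1 = 50
H is normal (ℤ_50 is abelian).
|G/H| = |G| / |H| = 50 / 50 = 1

|G/H| = 1


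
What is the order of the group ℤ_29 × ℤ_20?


|A × B| = |A| · |B|
|ℤ_29 × ℤ_20| = 29 × 20 = 580

|ℤ_29 × ℤ_20| = 580


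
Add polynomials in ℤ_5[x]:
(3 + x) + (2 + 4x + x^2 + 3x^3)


Add coefficients mod 5:
x^0: 3 + 2 = 0 (mod 5)
x^1: 1 + 4 = 0 (mod 5)
x^2: 0 + 1 = 1 (mod 5)
x^3: 0 + 3 = 3 (mod 5)
Result: x^2 + 3x^3

f + g = x^2 + 3x^3


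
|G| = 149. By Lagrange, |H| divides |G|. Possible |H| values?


Lagrange's theorem: |H| divides |G|
|G| = 149
Divisors of 149: 1, 149

Possible subgroup orders: {1, 149}


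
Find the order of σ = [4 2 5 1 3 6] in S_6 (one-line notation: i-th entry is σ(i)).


Cycle decomposition: (1 4) (3 5)
Cycle lengths: 2, 2
Order = lcm(2, 2) = 2

ord(σ) = 2


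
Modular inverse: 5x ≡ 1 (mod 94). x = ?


Use the extended Euclidean algorithm to write 1 = 5·s + 94·t; then s mod 94 is the inverse.
Euclidean algorithm:
  5 = 0·94 + 5
  94 = 18·5 + 4
  5 = 1·4 + 1
  4 = 4·1 + 0
gcd(5,94) = 1
Back-substitution gives: 5·(19) + 94·(-1) = 1
So 5⁻¹ ≡ 19 ≡ 19 (mod 94)
Check: 5 × 19 = 95 ≡ 1 (mod 94) ✓

5⁻¹ ≡ 19 (mod 94)


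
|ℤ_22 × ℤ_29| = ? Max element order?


|ℤ_22 × ℤ_29| = 22 × 29 = 638
Max element order = lcm(22,29) = 638
Cyclic? Yes (gcd=1)

|ℤ_22×ℤ_29| = 638, max element order = 638


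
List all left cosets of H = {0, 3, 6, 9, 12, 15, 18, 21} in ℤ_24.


H = {0, 3, 6, 9, 12, 15, 18, 21}, |H| = 8
Number of cosets = |G|/|H| = 24/8 = 3
0 + H = {0, 3, 6, 9, 12, 15, 18, 21}
1 + H = {1, 4, 7, 10, 13, 16, 19, 22}
2 + H = {2, 5, 8, 11, 14, 17, 20, 23}

Cosets: 0+H={0,3,6,9,12,15,18,21}; 1+H={1,4,7,10,13,16,19,22}; 2+H={2,5,8,11,14,17,20,23}


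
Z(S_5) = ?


Z(G) = {g ∈ G | gx = xg for all x ∈ G}
S_n is non-abelian for n ≥ 3; Z(S_5) is trivial

Z(S_5) = {e}


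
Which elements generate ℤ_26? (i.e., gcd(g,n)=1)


g generates ℤ_n iff gcd(g,n) = 1
Prime factors of 26: 2, 13
Generators are g ∈ {1,...,25} not divisible by any of these primes.
Generators: {1, 3, 5, 7, 9, 11, 15, 17, 19, 21, 23, 25}
Number of generators = φ(26) = 12

Generators of ℤ_26 = {1, 3, 5, 7, 9, 11, 15, 17, 19, 21, 23, 25}


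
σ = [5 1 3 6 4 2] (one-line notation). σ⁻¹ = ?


To find σ⁻¹, swap domain and range:
σ(1) = 5 → σ⁻¹(5) = 1
σ(2) = 1 → σ⁻¹(1) = 2
σ(3) = 3 → σ⁻¹(3) = 3
σ(4) = 6 → σ⁻¹(6) = 4
σ(5) = 4 → σ⁻¹(4) = 5
σ(6) = 2 → σ⁻¹(2) = 6

σ⁻¹ = [2 6 3 5 1 4]


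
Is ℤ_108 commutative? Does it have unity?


ℤ_108 is a commutative ring with unity 1; 108 = 2×54 is composite, so 2·54 ≡ 0 gives zero divisors (not an integral domain)
Commutative: Yes
Integral domain: No
Has unity: Yes

ℤ_108: Commutative=Yes, Unity=Yes


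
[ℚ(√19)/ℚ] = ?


√19 has minimal polynomial x² - 19 (irreducible over ℚ since 19 is squarefree)

[ℚ(√19)/ℚ] = 2


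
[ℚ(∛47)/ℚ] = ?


∛47 has minimal polynomial x³ - 47 (irreducible over ℚ since 47 is not a perfect cube)

[ℚ(∛47)/ℚ] = 3


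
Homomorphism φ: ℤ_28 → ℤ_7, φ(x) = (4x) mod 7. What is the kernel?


Kernel = preimage of identity
ker(φ) = {x ∈ ℤ_28 : 4x ≡ 0 (mod 7)}. Since 7 | 28, φ is well-defined. The kernel is the cyclic subgroup ⟨7⟩ of ℤ_28 (order 4), i.e. {0, 7, 14, 21}

ker(φ) = {0, 7, 14, 21}


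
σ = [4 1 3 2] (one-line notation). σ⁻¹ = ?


To find σ⁻¹, swap domain and range:
σ(1) = 4 → σ⁻¹(4) = 1
σ(2) = 1 → σ⁻¹(1) = 2
σ(3) = 3 → σ⁻¹(3) = 3
σ(4) = 2 → σ⁻¹(2) = 4

σ⁻¹ = [2 4 3 1]


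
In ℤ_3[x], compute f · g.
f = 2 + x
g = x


Expand and collect like terms; reduce coefficients mod 3:
x^0: 2·0 = 0 ≡ 0 (mod 3)
x^1: 2·1 + 1·0 = 2 ≡ 2 (mod 3)
x^2: 1·1 = 1 ≡ 1 (mod 3)
Result: 2x + x^2

f · g = 2x + x^2


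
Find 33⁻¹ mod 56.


Use the extended Euclidean algorithm to write 1 = 33·s + 56·t; then s mod 56 is the inverse.
Euclidean algorithm:
  33 = 0·56 + 33
  56 = 1·33 + 23
  33 = 1·23 + 10
  23 = 2·10 + 3
  10 = 3·3 + 1
  3 = 3·1 + 0
gcd(33,56) = 1
Back-substitution gives: 33·(17) + 56·(-10) = 1
So 33⁻¹ ≡ 17 ≡ 17 (mod 56)
Check: 33 × 17 = 561 ≡ 1 (mod 56) ✓

33⁻¹ ≡ 17 (mod 56)


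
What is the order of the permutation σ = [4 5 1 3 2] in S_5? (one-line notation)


Cycle decomposition: (1 4 3) (2 5)
Cycle lengths: 3, 2
Order = lcm(3, 2) = 6

ord(σ) = 6


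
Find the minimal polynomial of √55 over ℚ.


√55 satisfies x² - 55 = 0, irreducible over ℚ since 55 is squarefree

Minimal polynomial: x² - 55


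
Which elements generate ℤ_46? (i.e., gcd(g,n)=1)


g generates ℤ_n iff gcd(g,n) = 1
Prime factors of 46: 2, 23
Generators are g ∈ {1,...,45} not divisible by any of these primes.
Generators: {1, 3, 5, 7, 9, 11, 13, 15, 17, 19, 21, 25, 27, 29, 31, 33, 35, 37, 39, 41, 43, 45}
Number of generators = φ(46) = 22

Generators of ℤ_46 = {1, 3, 5, 7, 9, 11, 13, 15, 17, 19, 21, 25, 27, 29, 31, 33, 35, 37, 39, 41, 43, 45}


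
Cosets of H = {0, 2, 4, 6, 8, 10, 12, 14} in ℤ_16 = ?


H = {0, 2, 4, 6, 8, 10, 12, 14}, |H| = 8
Number of cosets = |G|/|H| = 16/8 = 2
0 + H = {0, 2, 4, 6, 8, 10, 12, 14}
1 + H = {1, 3, 5, 7, 9, 11, 13, 15}

Cosets: 0+H={0,2,4,6,8,10,12,14}; 1+H={1,3,5,7,9,11,13,15}


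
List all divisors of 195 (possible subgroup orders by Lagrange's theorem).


Lagrange's theorem: |H| divides |G|
|G| = 195
Divisors of 195: 1, 3, 5, 13, 15, 39, 65, 195

Possible subgroup orders: {1, 3, 5, 13, 15, 39, 65, 195}


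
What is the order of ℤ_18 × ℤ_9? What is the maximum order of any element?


|ℤ_18 × ℤ_9| = 18 × 9 = 162
Max element order = lcm(18,9) = 18
Cyclic? No (gcd=9)

|ℤ_18×ℤ_9| = 162, max element order = 18


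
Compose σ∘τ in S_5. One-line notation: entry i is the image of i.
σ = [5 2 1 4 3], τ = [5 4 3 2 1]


σ∘τ: apply τ first, then σ
1 →τ 5 →σ 3
2 →τ 4 →σ 4
3 →τ 3 →σ 1
4 →τ 2 →σ 2
5 →τ 1 →σ 5

σ∘τ = [3 4 1 2 5]


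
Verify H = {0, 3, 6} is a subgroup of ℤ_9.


Subgroup test for H = {0, 3, 6} in (ℤ_9, +):
(1) 0 ∈ H? Yes
(2) Closure: for all a,b ∈ H, (a+b) mod 9 ∈ H? Yes
(3) Inverses: for all a ∈ H, -a mod 9 ∈ H? Yes

Yes, H is a subgroup of ℤ_9


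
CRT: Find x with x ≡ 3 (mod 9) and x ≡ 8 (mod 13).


m₁ = 9, m₂ = 13, gcd = 1, so CRT applies. M = m₁·m₂ = 117
Let M₁ = M/m₁ = 13, M₂ = M/m₂ = 9
Find y₁ ≡ M₁⁻¹ (mod m₁): 13⁻¹ ≡ 7 (mod 9)
Find y₂ ≡ M₂⁻¹ (mod m₂): 9⁻¹ ≡ 3 (mod 13)
x = a₁·M₁·y₁ + a₂·M₂·y₂ = 3·13·7 + 8·9·3 = 489
Reduce mod 117: x ≡ 21
Check: 21 mod 9 = 3 ✓, 21 mod 13 = 8 ✓

x ≡ 21 (mod 117)
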